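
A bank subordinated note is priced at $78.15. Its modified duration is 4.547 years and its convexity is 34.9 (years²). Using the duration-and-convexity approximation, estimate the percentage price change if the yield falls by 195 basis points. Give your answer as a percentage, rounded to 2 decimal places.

+9.53%

Duration effect: -D_mod·Δy = -4.547 × (-0.0195) = +0.0886665
Convexity effect: ½·C·(Δy)² = 0.5 × 34.9 × (-0.0195)² = +0.0066353625
ΔP/P ≈ +0.0886665 + 0.0066353625 = +0.0953018625
= +9.53018625%.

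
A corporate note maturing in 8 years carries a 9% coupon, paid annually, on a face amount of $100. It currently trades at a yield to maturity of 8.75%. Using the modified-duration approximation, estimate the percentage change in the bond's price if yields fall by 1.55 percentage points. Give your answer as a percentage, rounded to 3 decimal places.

+8.620%

Periodic yield y = 0.0875. Modified duration first:
  t   CF        PV=CF/(1+0.0875)^t    t·PV
  1         9.00         8.2759         8.2759
  2         9.00         7.6100        15.2200
  3         9.00         6.9977        20.9931
  4         9.00         6.4347        25.7386
  5         9.00         5.9169        29.5846
  6         9.00         5.4409        32.6451
  7         9.00         5.0031        35.0216
  8       109.00        55.7176       445.7408
  Σ                    101.3967       613.2196
P = 101.3967; D_Mac = 6.04773 yrs; D_mod = 6.04773/(1+0.0875) = 5.56113 yrs.
ΔP/P ≈ -D_mod · Δy = -5.56113 × (-0.0155) = +0.086198 = +8.6198%.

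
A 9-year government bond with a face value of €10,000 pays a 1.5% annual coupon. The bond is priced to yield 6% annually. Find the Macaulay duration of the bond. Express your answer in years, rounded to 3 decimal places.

Periodic yield y = 0.06. Discount each cash flow and weight by its year:
  t   CF        PV=CF/(1+0.06)^t    t·PV
  1       150.00       141.5094       141.5094
  2       150.00       133.4995       266.9989
  3       150.00       125.9429       377.8287
  4       150.00       118.8140       475.2562
  5       150.00       112.0887       560.4436
  6       150.00       105.7441       634.4645
  7       150.00        99.7586       698.3100
  8       150.00        94.1119       752.8948
  9    10,150.00     6,007.7694    54,069.9246
  Σ                  6,939.2385    57,977.6308
Price P = Σ PV = 6,939.2385.
Macaulay duration = Σ(t·PV) / P = 57,977.6308 / 6,939.2385 = 8.35504 years.

8.355 years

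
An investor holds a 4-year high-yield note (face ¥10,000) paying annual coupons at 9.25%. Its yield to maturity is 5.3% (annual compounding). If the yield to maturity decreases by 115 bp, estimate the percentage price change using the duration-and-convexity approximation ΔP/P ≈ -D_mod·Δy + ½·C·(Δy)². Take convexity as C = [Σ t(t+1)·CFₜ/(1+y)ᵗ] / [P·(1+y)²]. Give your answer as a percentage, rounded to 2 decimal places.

With y = 0.053:
  t   CF        PV=CF/(1+0.053)^t    t·PV        t(t+1)·PV
  1       925.00       878.4425       878.4425       1,756.8851
  2       925.00       834.2284     1,668.4569       5,005.3706
  3       925.00       792.2397     2,376.7192       9,506.8768
  4    10,925.00     8,886.0338    35,544.1352     177,720.6760
  Σ                 11,390.9445    40,467.7538     193,989.8085
P = 11,390.9445; D_Mac = 3.55262 yrs; D_mod = 3.37381 yrs; C = 15.35898.
Duration effect: -3.37381 × (-0.0115) = +0.038799
Convexity effect: 0.5 × 15.35898 × (-0.0115)² = +0.0010156
ΔP/P ≈ +0.038799 + 0.0010156 = +0.039814 = +3.9814%.

+3.98%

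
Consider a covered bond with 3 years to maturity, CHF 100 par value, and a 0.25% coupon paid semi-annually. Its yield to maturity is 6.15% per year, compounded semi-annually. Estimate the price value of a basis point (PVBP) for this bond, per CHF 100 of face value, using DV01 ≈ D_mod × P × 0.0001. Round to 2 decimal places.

Periodic yield y = 0.03075.
  t   CF        PV=CF/(1+0.03075)^t    t·PV
  1        0.125         0.1213         0.1213
  2        0.125         0.1177         0.2353
  3        0.125         0.1141         0.3424
  4        0.125         0.1107         0.4430
  5        0.125         0.1074         0.5372
  6      100.125        83.4877       500.9262
  Σ                     84.0589       502.6053
P = 84.0589; D_Mac = 5.97920 half-year periods = 2.98960 yrs; D_mod = 2.90041 yrs.
DV01 ≈ 2.90041 × 84.0589 × 0.0001 = 0.024381.

CHF 0.02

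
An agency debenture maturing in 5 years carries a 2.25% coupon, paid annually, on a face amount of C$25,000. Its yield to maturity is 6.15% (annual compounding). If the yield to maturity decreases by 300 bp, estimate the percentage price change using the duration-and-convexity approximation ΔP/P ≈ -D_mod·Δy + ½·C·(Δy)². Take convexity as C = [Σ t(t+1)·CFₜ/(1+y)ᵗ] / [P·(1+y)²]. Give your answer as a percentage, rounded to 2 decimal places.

With y = 0.0615:
  t   CF        PV=CF/(1+0.0615)^t    t·PV        t(t+1)·PV
  1       562.50       529.9105       529.9105       1,059.8210
  2       562.50       499.2091       998.4183       2,995.2549
  3       562.50       470.2865     1,410.8596       5,643.4382
  4       562.50       443.0396     1,772.1583       8,860.7917
  5    25,562.50    18,967.2048    94,836.0238     569,016.1431
  Σ                 20,909.6505    99,547.3705     587,575.4489
P = 20,909.6505; D_Mac = 4.76083 yrs; D_mod = 4.48501 yrs; C = 24.93888.
Duration effect: -4.48501 × (-0.03) = +0.134550
Convexity effect: 0.5 × 24.93888 × (-0.03)² = +0.0112225
ΔP/P ≈ +0.134550 + 0.0112225 = +0.145773 = +14.5773%.

+14.58%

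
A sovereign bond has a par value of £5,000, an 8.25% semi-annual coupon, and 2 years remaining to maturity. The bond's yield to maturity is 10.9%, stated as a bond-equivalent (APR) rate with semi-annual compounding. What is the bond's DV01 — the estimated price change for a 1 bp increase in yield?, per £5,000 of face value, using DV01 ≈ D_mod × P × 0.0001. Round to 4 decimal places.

Periodic yield y = 0.0545.
  t   CF        PV=CF/(1+0.0545)^t    t·PV
  1       206.25       195.5903       195.5903
  2       206.25       185.4816       370.9632
  3       206.25       175.8953       527.6859
  4     5,206.25     4,210.5486    16,842.1943
  Σ                  4,767.5158    17,936.4337
P = 4,767.5158; D_Mac = 3.76222 half-year periods = 1.88111 yrs; D_mod = 1.78389 yrs.
DV01 ≈ 1.78389 × 4,767.5158 × 0.0001 = 0.850471.

£0.8505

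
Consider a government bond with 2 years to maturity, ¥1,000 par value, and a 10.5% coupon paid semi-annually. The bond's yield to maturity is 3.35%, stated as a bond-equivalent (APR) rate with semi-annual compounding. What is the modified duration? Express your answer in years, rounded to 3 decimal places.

1.835 years

Periodic yield y = 0.01675. First find Macaulay duration:
  t   CF        PV=CF/(1+0.01675)^t    t·PV
  1        52.50        51.6351        51.6351
  2        52.50        50.7845       101.5689
  3        52.50        49.9478       149.8435
  4     1,052.50       984.8393     3,939.3573
  Σ                  1,137.2068     4,242.4049
P = 1,137.2068; Macaulay duration = 4,242.4049 / 1,137.2068 = 3.73055 half-year periods = 1.86527 years.
Modified duration = D_Mac / (1 + y) = 1.86527 / 1.01675 = 1.83455 years.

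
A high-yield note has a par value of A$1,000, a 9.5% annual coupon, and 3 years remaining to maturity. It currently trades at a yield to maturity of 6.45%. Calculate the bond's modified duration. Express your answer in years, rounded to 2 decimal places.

2.59 years

Periodic yield y = 0.0645. First find Macaulay duration:
  t   CF        PV=CF/(1+0.0645)^t    t·PV
  1        95.00        89.2438        89.2438
  2        95.00        83.8363       167.6727
  3     1,095.00       907.7727     2,723.3181
  Σ                  1,080.8528     2,980.2346
P = 1,080.8528; Macaulay duration = 2,980.2346 / 1,080.8528 = 2.75730 years.
Modified duration = D_Mac / (1 + y) = 2.75730 / 1.0645 = 2.59023 years.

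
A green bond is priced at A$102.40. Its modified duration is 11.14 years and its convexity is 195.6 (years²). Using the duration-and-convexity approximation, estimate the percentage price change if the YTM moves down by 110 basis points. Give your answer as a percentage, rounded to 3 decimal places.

Duration effect: -D_mod·Δy = -11.14 × (-0.011) = +0.122540
Convexity effect: ½·C·(Δy)² = 0.5 × 195.6 × (-0.011)² = +0.0118338
ΔP/P ≈ +0.122540 + 0.0118338 = +0.1343738
= +13.43738%.

+13.437%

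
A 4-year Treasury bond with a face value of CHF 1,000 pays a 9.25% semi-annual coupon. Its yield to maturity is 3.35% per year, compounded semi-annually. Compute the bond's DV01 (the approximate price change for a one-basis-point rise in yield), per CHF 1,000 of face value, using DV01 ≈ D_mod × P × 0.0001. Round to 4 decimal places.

Periodic yield y = 0.01675.
  t   CF        PV=CF/(1+0.01675)^t    t·PV
  1        46.25        45.4881        45.4881
  2        46.25        44.7387        89.4774
  3        46.25        44.0017       132.0050
  4        46.25        43.2768       173.1071
  5        46.25        42.5638       212.8192
  6        46.25        41.8626       251.1759
  7        46.25        41.1730       288.2110
  8     1,046.25       916.0560     7,328.4480
  Σ                  1,219.1607     8,520.7317
P = 1,219.1607; D_Mac = 6.98901 half-year periods = 3.49451 yrs; D_mod = 3.43694 yrs.
DV01 ≈ 3.43694 × 1,219.1607 × 0.0001 = 0.419018.

CHF 0.4190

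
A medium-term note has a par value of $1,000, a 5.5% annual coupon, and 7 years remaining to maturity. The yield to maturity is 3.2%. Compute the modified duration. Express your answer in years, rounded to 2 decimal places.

5.88 years

Periodic yield y = 0.032. First find Macaulay duration:
  t   CF        PV=CF/(1+0.032)^t    t·PV
  1        55.00        53.2946        53.2946
  2        55.00        51.6420       103.2841
  3        55.00        50.0407       150.1222
  4        55.00        48.4891       193.9563
  5        55.00        46.9855       234.9277
  6        55.00        45.5286       273.1717
  7     1,055.00       846.2420     5,923.6940
  Σ                  1,142.2226     6,932.4506
P = 1,142.2226; Macaulay duration = 6,932.4506 / 1,142.2226 = 6.06926 years.
Modified duration = D_Mac / (1 + y) = 6.06926 / 1.032 = 5.88107 years.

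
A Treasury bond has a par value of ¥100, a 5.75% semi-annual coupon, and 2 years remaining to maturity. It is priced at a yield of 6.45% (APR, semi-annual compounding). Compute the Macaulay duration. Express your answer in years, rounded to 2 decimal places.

1.92 years

Periodic yield y = 0.03225. Discount each cash flow and weight by its period:
  t   CF        PV=CF/(1+0.03225)^t    t·PV
  1        2.875         2.7852         2.7852
  2        2.875         2.6982         5.3963
  3        2.875         2.6139         7.8416
  4      102.875        90.6088       362.4351
  Σ                     98.7060       378.4582
Price P = Σ PV = 98.7060.
Macaulay duration = Σ(t·PV) / P = 378.4582 / 98.7060 = 3.83420 half-year periods.
In years: 3.83420 / 2 = 1.91710 years.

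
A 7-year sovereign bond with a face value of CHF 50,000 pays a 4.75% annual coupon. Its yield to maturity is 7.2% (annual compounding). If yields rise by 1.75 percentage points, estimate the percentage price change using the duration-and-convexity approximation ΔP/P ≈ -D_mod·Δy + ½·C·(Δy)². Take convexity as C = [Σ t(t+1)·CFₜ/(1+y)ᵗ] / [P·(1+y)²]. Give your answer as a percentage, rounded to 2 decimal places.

With y = 0.072:
  t   CF        PV=CF/(1+0.072)^t    t·PV        t(t+1)·PV
  1     2,375.00     2,215.4851     2,215.4851       4,430.9701
  2     2,375.00     2,066.6838     4,133.3677      12,400.1030
  3     2,375.00     1,927.8767     5,783.6301      23,134.5206
  4     2,375.00     1,798.3925     7,193.5698      35,967.8492
  5     2,375.00     1,677.6049     8,388.0245      50,328.1471
  6     2,375.00     1,564.9299     9,389.5797      65,727.0578
  7    52,375.00    32,192.9325   225,350.5272   1,802,804.2179
  Σ                 43,443.9054   262,454.1842   1,994,792.8658
P = 43,443.9054; D_Mac = 6.04122 yrs; D_mod = 5.63547 yrs; C = 39.95576.
Duration effect: -5.63547 × (+0.0175) = -0.098621
Convexity effect: 0.5 × 39.95576 × (0.0175)² = +0.0061182
ΔP/P ≈ -0.098621 + 0.0061182 = -0.092502 = -9.2502%.

-9.25%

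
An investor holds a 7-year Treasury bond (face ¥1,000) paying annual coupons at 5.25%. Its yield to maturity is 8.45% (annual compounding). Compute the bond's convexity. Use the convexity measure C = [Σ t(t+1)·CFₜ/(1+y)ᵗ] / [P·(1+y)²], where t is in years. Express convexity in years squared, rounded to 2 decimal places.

With y = 0.0845:
  t   CF        PV=CF/(1+0.0845)^t    t·PV        t(t+1)·PV
  1        52.50        48.4094        48.4094          96.8188
  2        52.50        44.6375        89.2751         267.8252
  3        52.50        41.1596       123.4787         493.9146
  4        52.50        37.9526       151.8102         759.0512
  5        52.50        34.9954       174.9772       1,049.8634
  6        52.50        32.2687       193.6124       1,355.2869
  7     1,052.50       596.5065     4,175.5458      33,404.3663
  Σ                    835.9298     4,957.1088      37,427.1264
P = 835.9298.
Convexity = Σ t(t+1)·PV / [P·(1+y)²] = 37,427.1264 / (835.9298 × 1.176140) = 38.06778.

38.07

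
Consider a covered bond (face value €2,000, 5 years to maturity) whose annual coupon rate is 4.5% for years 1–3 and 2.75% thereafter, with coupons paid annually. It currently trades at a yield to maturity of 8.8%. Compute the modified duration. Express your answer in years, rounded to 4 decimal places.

4.1758 years

Periodic yield y = 0.088. First find Macaulay duration:
  t   CF        PV=CF/(1+0.088)^t    t·PV
  1        90.00        82.7206        82.7206
  2        90.00        76.0300       152.0599
  3        90.00        69.8805       209.6414
  4        55.00        39.2507       157.0027
  5     2,055.00     1,347.9300     6,739.6502
  Σ                  1,615.8117     7,341.0748
P = 1,615.8117; Macaulay duration = 7,341.0748 / 1,615.8117 = 4.54327 years.
Modified duration = D_Mac / (1 + y) = 4.54327 / 1.088 = 4.17580 years.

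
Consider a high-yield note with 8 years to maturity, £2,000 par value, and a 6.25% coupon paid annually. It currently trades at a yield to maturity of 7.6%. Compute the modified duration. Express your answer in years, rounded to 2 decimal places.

6.01 years

Periodic yield y = 0.076. First find Macaulay duration:
  t   CF        PV=CF/(1+0.076)^t    t·PV
  1       125.00       116.1710       116.1710
  2       125.00       107.9656       215.9312
  3       125.00       100.3398       301.0194
  4       125.00        93.2526       373.0104
  5       125.00        86.6660       433.3299
  6       125.00        80.5446       483.2676
  7       125.00        74.8556       523.9890
  8     2,125.00     1,182.6623     9,461.2986
  Σ                  1,842.4575    11,908.0171
P = 1,842.4575; Macaulay duration = 11,908.0171 / 1,842.4575 = 6.46312 years.
Modified duration = D_Mac / (1 + y) = 6.46312 / 1.076 = 6.00661 years.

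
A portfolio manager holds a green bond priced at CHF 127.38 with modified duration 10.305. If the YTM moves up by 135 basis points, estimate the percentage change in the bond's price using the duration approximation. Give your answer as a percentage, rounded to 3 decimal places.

-13.912%

Duration approximation: ΔP/P ≈ -D_mod · Δy = -10.305 × (+0.0135) = -0.1391175.
As a percentage: -13.91175%.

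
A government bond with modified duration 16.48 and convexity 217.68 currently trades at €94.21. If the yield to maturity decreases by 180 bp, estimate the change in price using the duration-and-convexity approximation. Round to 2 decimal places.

Duration effect: -D_mod·Δy = -16.48 × (-0.018) = +0.296640
Convexity effect: ½·C·(Δy)² = 0.5 × 217.68 × (-0.018)² = +0.03526416
ΔP/P ≈ +0.296640 + 0.03526416 = +0.33190416
ΔP ≈ 94.21 × (+0.33190416) = +31.2686909136.

+€31.27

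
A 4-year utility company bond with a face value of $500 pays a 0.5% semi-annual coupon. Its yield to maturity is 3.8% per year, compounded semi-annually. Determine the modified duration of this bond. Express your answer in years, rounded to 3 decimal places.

Periodic yield y = 0.019. First find Macaulay duration:
  t   CF        PV=CF/(1+0.019)^t    t·PV
  1         1.25         1.2267         1.2267
  2         1.25         1.2038         2.4076
  3         1.25         1.1814         3.5441
  4         1.25         1.1593         4.6374
  5         1.25         1.1377         5.6886
  6         1.25         1.1165         6.6991
  7         1.25         1.0957         7.6699
  8       501.25       431.1823     3,449.4583
  Σ                    439.3035     3,481.3318
P = 439.3035; Macaulay duration = 3,481.3318 / 439.3035 = 7.92466 half-year periods = 3.96233 years.
Modified duration = D_Mac / (1 + y) = 3.96233 / 1.019 = 3.88845 years.

3.888 years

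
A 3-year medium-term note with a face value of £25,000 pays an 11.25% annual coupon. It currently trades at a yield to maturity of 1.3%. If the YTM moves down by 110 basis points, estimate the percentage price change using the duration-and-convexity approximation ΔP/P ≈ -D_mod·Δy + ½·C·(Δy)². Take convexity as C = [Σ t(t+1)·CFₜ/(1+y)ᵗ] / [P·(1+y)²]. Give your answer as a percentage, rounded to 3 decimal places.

With y = 0.013:
  t   CF        PV=CF/(1+0.013)^t    t·PV        t(t+1)·PV
  1     2,812.50     2,776.4067     2,776.4067       5,552.8134
  2     2,812.50     2,740.7766     5,481.5532      16,444.6597
  3    27,812.50    26,755.4150    80,266.2451     321,064.9804
  Σ                 32,272.5984    88,524.2051     343,062.4536
P = 32,272.5984; D_Mac = 2.74301 yrs; D_mod = 2.70781 yrs; C = 10.35906.
Duration effect: -2.70781 × (-0.011) = +0.029786
Convexity effect: 0.5 × 10.35906 × (-0.011)² = +0.0006267
ΔP/P ≈ +0.029786 + 0.0006267 = +0.030413 = +3.0413%.

+3.041%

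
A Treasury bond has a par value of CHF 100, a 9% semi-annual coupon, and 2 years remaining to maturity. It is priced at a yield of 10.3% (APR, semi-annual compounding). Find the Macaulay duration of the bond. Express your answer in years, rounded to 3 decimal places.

Periodic yield y = 0.0515. Discount each cash flow and weight by its period:
  t   CF        PV=CF/(1+0.0515)^t    t·PV
  1         4.50         4.2796         4.2796
  2         4.50         4.0700         8.1400
  3         4.50         3.8707        11.6120
  4       104.50        85.4829       341.9315
  Σ                     97.7031       365.9631
Price P = Σ PV = 97.7031.
Macaulay duration = Σ(t·PV) / P = 365.9631 / 97.7031 = 3.74566 half-year periods.
In years: 3.74566 / 2 = 1.87283 years.

1.873 years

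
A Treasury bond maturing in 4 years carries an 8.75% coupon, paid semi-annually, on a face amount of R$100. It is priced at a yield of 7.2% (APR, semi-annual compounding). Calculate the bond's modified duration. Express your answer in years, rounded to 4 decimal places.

3.3552 years

Periodic yield y = 0.036. First find Macaulay duration:
  t   CF        PV=CF/(1+0.036)^t    t·PV
  1        4.375         4.2230         4.2230
  2        4.375         4.0762         8.1525
  3        4.375         3.9346        11.8038
  4        4.375         3.7979        15.1914
  5        4.375         3.6659        18.3294
  6        4.375         3.5385        21.2310
  7        4.375         3.4155        23.9088
  8      104.375        78.6536       629.2286
  Σ                    105.3052       732.0685
P = 105.3052; Macaulay duration = 732.0685 / 105.3052 = 6.95188 half-year periods = 3.47594 years.
Modified duration = D_Mac / (1 + y) = 3.47594 / 1.036 = 3.35515 years.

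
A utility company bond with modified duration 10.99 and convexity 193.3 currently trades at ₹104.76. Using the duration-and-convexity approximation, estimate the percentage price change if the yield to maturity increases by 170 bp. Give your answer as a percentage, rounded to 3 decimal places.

-15.890%

Duration effect: -D_mod·Δy = -10.99 × (+0.017) = -0.186830
Convexity effect: ½·C·(Δy)² = 0.5 × 193.3 × (0.017)² = +0.02793185
ΔP/P ≈ -0.186830 + 0.02793185 = -0.15889815
= -15.889815%.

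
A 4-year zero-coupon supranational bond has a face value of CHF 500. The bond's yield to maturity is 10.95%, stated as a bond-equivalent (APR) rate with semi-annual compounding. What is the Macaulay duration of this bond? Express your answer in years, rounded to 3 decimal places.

A zero-coupon bond has a single cash flow at maturity, so its Macaulay duration equals its maturity: 4 years.
(Equivalently: 8 semi-annual periods ÷ 2 = 4 years.)

4.000 years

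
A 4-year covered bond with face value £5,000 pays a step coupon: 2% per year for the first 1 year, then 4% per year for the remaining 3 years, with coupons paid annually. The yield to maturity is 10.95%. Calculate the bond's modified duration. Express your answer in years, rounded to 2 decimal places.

Periodic yield y = 0.1095. First find Macaulay duration:
  t   CF        PV=CF/(1+0.1095)^t    t·PV
  1       100.00        90.1307        90.1307
  2       200.00       162.4708       324.9416
  3       200.00       146.4361       439.3082
  4     5,200.00     3,431.5799    13,726.3197
  Σ                  3,830.6175    14,580.7002
P = 3,830.6175; Macaulay duration = 14,580.7002 / 3,830.6175 = 3.80636 years.
Modified duration = D_Mac / (1 + y) = 3.80636 / 1.1095 = 3.43070 years.

3.43 years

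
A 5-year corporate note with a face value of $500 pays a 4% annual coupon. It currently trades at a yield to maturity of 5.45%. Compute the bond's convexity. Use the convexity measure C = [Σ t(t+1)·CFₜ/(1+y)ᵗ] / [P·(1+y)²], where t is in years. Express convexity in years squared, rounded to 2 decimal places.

24.23

With y = 0.0545:
  t   CF        PV=CF/(1+0.0545)^t    t·PV        t(t+1)·PV
  1        20.00        18.9663        18.9663          37.9327
  2        20.00        17.9861        35.9722         107.9166
  3        20.00        17.0565        51.1695         204.6782
  4        20.00        16.1750        64.6999         323.4995
  5       520.00       398.8140     1,994.0701      11,964.4208
  Σ                    468.9979     2,164.8781      12,638.4477
P = 468.9979.
Convexity = Σ t(t+1)·PV / [P·(1+y)²] = 12,638.4477 / (468.9979 × 1.111970) = 24.23425.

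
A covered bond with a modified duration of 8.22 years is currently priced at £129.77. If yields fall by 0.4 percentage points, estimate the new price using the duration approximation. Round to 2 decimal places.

£134.04

Duration approximation: ΔP/P ≈ -D_mod · Δy = -8.22 × (-0.004) = +0.032880.
New price ≈ 129.77 × (1 + 0.032880) = 134.0368376.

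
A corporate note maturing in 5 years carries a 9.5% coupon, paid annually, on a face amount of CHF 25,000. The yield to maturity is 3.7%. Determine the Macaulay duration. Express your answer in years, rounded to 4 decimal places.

4.2986 years

Periodic yield y = 0.037. Discount each cash flow and weight by its year:
  t   CF        PV=CF/(1+0.037)^t    t·PV
  1     2,375.00     2,290.2604     2,290.2604
  2     2,375.00     2,208.5442     4,417.0885
  3     2,375.00     2,129.7437     6,389.2311
  4     2,375.00     2,053.7548     8,215.0191
  5    27,375.00    22,827.6048   114,138.0242
  Σ                 31,509.9079   135,449.6233
Price P = Σ PV = 31,509.9079.
Macaulay duration = Σ(t·PV) / P = 135,449.6233 / 31,509.9079 = 4.29864 years.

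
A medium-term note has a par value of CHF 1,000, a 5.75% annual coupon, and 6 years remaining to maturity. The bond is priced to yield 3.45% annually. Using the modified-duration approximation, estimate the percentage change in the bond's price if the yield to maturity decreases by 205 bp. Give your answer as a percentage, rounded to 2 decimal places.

+10.48%

Periodic yield y = 0.0345. Modified duration first:
  t   CF        PV=CF/(1+0.0345)^t    t·PV
  1        57.50        55.5824        55.5824
  2        57.50        53.7288       107.4575
  3        57.50        51.9369       155.8108
  4        57.50        50.2049       200.8195
  5        57.50        48.5306       242.6528
  6     1,057.50       862.7747     5,176.6483
  Σ                  1,122.7583     5,938.9713
P = 1,122.7583; D_Mac = 5.28963 yrs; D_mod = 5.28963/(1+0.0345) = 5.11322 yrs.
ΔP/P ≈ -D_mod · Δy = -5.11322 × (-0.0205) = +0.104821 = +10.4821%.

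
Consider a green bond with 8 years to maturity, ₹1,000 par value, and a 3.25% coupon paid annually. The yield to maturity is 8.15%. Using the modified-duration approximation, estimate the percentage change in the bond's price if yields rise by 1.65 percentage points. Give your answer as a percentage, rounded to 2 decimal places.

-10.67%

Periodic yield y = 0.0815. Modified duration first:
  t   CF        PV=CF/(1+0.0815)^t    t·PV
  1        32.50        30.0509        30.0509
  2        32.50        27.7863        55.5725
  3        32.50        25.6923        77.0770
  4        32.50        23.7562        95.0249
  5        32.50        21.9660       109.8299
  6        32.50        20.3107       121.8640
  7        32.50        18.7801       131.4606
  8     1,032.50       551.6681     4,413.3448
  Σ                    720.0105     5,034.2247
P = 720.0105; D_Mac = 6.99188 yrs; D_mod = 6.99188/(1+0.0815) = 6.46498 yrs.
ΔP/P ≈ -D_mod · Δy = -6.46498 × (+0.0165) = -0.106672 = -10.6672%.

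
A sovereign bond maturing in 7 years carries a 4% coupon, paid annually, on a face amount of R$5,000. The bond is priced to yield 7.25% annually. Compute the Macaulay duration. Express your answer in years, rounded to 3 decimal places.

Periodic yield y = 0.0725. Discount each cash flow and weight by its year:
  t   CF        PV=CF/(1+0.0725)^t    t·PV
  1       200.00       186.4802       186.4802
  2       200.00       173.8743       347.7486
  3       200.00       162.1206       486.3617
  4       200.00       151.1614       604.6454
  5       200.00       140.9430       704.7150
  6       200.00       131.4154       788.4923
  7     5,200.00     3,185.8274    22,300.7915
  Σ                  4,131.8221    25,419.2347
Price P = Σ PV = 4,131.8221.
Macaulay duration = Σ(t·PV) / P = 25,419.2347 / 4,131.8221 = 6.15206 years.

6.152 years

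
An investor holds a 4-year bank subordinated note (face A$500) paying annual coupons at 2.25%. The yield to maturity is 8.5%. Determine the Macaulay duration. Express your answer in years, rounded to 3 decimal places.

3.852 years

Periodic yield y = 0.085. Discount each cash flow and weight by its year:
  t   CF        PV=CF/(1+0.085)^t    t·PV
  1        11.25        10.3687        10.3687
  2        11.25         9.5564        19.1127
  3        11.25         8.8077        26.4231
  4       511.25       368.9049     1,475.6194
  Σ                    397.6376     1,531.5240
Price P = Σ PV = 397.6376.
Macaulay duration = Σ(t·PV) / P = 1,531.5240 / 397.6376 = 3.85156 years.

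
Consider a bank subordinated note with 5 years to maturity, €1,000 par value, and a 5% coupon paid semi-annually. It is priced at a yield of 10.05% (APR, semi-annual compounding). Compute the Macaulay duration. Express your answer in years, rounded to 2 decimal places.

4.41 years

Periodic yield y = 0.05025. Discount each cash flow and weight by its period:
  t   CF        PV=CF/(1+0.05025)^t    t·PV
  1        25.00        23.8039        23.8039
  2        25.00        22.6649        45.3299
  3        25.00        21.5805        64.7416
  4        25.00        20.5480        82.1919
  5        25.00        19.5649        97.8243
  6        25.00        18.6288       111.7725
  7        25.00        17.7374       124.1621
  8        25.00        16.8888       135.1103
  9        25.00        16.0807       144.7266
  10    1,025.00       627.7648     6,277.6480
  Σ                    805.2627     7,107.3111
Price P = Σ PV = 805.2627.
Macaulay duration = Σ(t·PV) / P = 7,107.3111 / 805.2627 = 8.82608 half-year periods.
In years: 8.82608 / 2 = 4.41304 years.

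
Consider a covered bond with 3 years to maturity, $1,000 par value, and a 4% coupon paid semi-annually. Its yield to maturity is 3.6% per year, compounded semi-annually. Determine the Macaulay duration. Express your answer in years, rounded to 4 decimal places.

Periodic yield y = 0.018. Discount each cash flow and weight by its period:
  t   CF        PV=CF/(1+0.018)^t    t·PV
  1        20.00        19.6464        19.6464
  2        20.00        19.2990        38.5980
  3        20.00        18.9577        56.8732
  4        20.00        18.6225        74.4902
  5        20.00        18.2933        91.4663
  6     1,020.00       916.4600     5,498.7599
  Σ                  1,011.2789     5,779.8339
Price P = Σ PV = 1,011.2789.
Macaulay duration = Σ(t·PV) / P = 5,779.8339 / 1,011.2789 = 5.71537 half-year periods.
In years: 5.71537 / 2 = 2.85769 years.

2.8577 years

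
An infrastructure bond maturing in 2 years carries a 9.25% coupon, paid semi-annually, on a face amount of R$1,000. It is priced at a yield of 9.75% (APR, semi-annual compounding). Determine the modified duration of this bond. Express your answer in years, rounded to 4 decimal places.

Periodic yield y = 0.04875. First find Macaulay duration:
  t   CF        PV=CF/(1+0.04875)^t    t·PV
  1        46.25        44.1001        44.1001
  2        46.25        42.0502        84.1003
  3        46.25        40.0955       120.2866
  4     1,046.25       864.8635     3,459.4541
  Σ                    991.1093     3,707.9411
P = 991.1093; Macaulay duration = 3,707.9411 / 991.1093 = 3.74120 half-year periods = 1.87060 years.
Modified duration = D_Mac / (1 + y) = 1.87060 / 1.04875 = 1.78365 years.

1.7836 years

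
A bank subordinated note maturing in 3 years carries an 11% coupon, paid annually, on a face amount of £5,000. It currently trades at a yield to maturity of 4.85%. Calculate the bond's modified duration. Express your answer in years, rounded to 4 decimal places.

Periodic yield y = 0.0485. First find Macaulay duration:
  t   CF        PV=CF/(1+0.0485)^t    t·PV
  1       550.00       524.5589       524.5589
  2       550.00       500.2946     1,000.5892
  3     5,550.00     4,814.9045    14,444.7135
  Σ                  5,839.7580    15,969.8616
P = 5,839.7580; Macaulay duration = 15,969.8616 / 5,839.7580 = 2.73468 years.
Modified duration = D_Mac / (1 + y) = 2.73468 / 1.0485 = 2.60818 years.

2.6082 years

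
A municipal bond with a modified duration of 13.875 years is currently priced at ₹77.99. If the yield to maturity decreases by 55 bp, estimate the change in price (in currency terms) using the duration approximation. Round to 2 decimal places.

Duration approximation: ΔP/P ≈ -D_mod · Δy = -13.875 × (-0.0055) = +0.0763125.
ΔP ≈ 77.99 × (+0.0763125) = +5.951611875.

+₹5.95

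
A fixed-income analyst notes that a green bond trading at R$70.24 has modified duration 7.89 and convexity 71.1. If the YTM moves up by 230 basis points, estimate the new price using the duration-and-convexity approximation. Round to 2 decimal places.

Duration effect: -D_mod·Δy = -7.89 × (+0.023) = -0.181470
Convexity effect: ½·C·(Δy)² = 0.5 × 71.1 × (0.023)² = +0.01880595
ΔP/P ≈ -0.181470 + 0.01880595 = -0.16266405
New price ≈ 70.24 × (1 - 0.16266405) = 58.814477128.

R$58.81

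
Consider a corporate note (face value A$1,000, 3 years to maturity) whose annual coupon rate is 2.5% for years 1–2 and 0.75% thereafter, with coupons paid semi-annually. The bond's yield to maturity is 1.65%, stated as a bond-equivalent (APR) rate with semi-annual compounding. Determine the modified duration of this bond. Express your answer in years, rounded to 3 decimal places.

Periodic yield y = 0.00825. First find Macaulay duration:
  t   CF        PV=CF/(1+0.00825)^t    t·PV
  1        12.50        12.3977        12.3977
  2        12.50        12.2963        24.5925
  3        12.50        12.1957        36.5870
  4        12.50        12.0959        48.3835
  5         3.75         3.5991        17.9953
  6     1,003.75       955.4681     5,732.8084
  Σ                  1,008.0527     5,872.7644
P = 1,008.0527; Macaulay duration = 5,872.7644 / 1,008.0527 = 5.82585 half-year periods = 2.91293 years.
Modified duration = D_Mac / (1 + y) = 2.91293 / 1.00825 = 2.88909 years.

2.889 years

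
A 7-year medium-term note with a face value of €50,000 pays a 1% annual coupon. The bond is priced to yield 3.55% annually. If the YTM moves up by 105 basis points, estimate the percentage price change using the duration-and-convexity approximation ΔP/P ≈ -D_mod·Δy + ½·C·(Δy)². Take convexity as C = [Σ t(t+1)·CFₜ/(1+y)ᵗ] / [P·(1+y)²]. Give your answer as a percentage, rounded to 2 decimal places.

With y = 0.0355:
  t   CF        PV=CF/(1+0.0355)^t    t·PV        t(t+1)·PV
  1       500.00       482.8585       482.8585         965.7170
  2       500.00       466.3047       932.6094       2,797.8282
  3       500.00       450.3184     1,350.9552       5,403.8208
  4       500.00       434.8802     1,739.5206       8,697.6031
  5       500.00       419.9712     2,099.8559      12,599.1354
  6       500.00       405.5733     2,433.4400      17,034.0797
  7    50,500.00    39,558.5765   276,910.0356   2,215,280.2851
  Σ                 42,218.4828   285,949.2753   2,262,778.4695
P = 42,218.4828; D_Mac = 6.77308 yrs; D_mod = 6.54088 yrs; C = 49.98494.
Duration effect: -6.54088 × (+0.0105) = -0.068679
Convexity effect: 0.5 × 49.98494 × (0.0105)² = +0.0027554
ΔP/P ≈ -0.068679 + 0.0027554 = -0.065924 = -6.5924%.

-6.59%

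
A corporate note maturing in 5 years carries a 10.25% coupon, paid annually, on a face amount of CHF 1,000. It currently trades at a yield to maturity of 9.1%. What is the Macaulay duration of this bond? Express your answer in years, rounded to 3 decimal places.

4.173 years

Periodic yield y = 0.091. Discount each cash flow and weight by its year:
  t   CF        PV=CF/(1+0.091)^t    t·PV
  1       102.50        93.9505        93.9505
  2       102.50        86.1141       172.2282
  3       102.50        78.9314       236.7941
  4       102.50        72.3477       289.3909
  5     1,102.50       713.2715     3,566.3573
  Σ                  1,044.6152     4,358.7210
Price P = Σ PV = 1,044.6152.
Macaulay duration = Σ(t·PV) / P = 4,358.7210 / 1,044.6152 = 4.17256 years.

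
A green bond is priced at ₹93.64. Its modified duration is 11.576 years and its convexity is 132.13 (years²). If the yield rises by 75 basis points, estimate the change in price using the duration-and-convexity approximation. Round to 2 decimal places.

-₹7.78

Duration effect: -D_mod·Δy = -11.576 × (+0.0075) = -0.086820
Convexity effect: ½·C·(Δy)² = 0.5 × 132.13 × (0.0075)² = +0.00371615625
ΔP/P ≈ -0.086820 + 0.00371615625 = -0.08310384375
ΔP ≈ 93.64 × (-0.08310384375) = -7.78184392875.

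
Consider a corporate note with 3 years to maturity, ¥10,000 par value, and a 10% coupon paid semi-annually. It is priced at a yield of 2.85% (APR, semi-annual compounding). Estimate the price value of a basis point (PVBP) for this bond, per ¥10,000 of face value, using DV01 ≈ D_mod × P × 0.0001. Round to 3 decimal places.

Periodic yield y = 0.01425.
  t   CF        PV=CF/(1+0.01425)^t    t·PV
  1       500.00       492.9751       492.9751
  2       500.00       486.0489       972.0978
  3       500.00       479.2200     1,437.6601
  4       500.00       472.4871     1,889.9483
  5       500.00       465.8487     2,329.2437
  6    10,500.00     9,645.3769    57,872.2612
  Σ                 12,041.9567    64,994.1862
P = 12,041.9567; D_Mac = 5.39731 half-year periods = 2.69866 yrs; D_mod = 2.66074 yrs.
DV01 ≈ 2.66074 × 12,041.9567 × 0.0001 = 3.204052.

¥3.204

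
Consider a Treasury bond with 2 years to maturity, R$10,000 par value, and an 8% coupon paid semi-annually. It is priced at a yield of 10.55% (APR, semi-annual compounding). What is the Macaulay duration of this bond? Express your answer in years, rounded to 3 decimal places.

Periodic yield y = 0.05275. Discount each cash flow and weight by its period:
  t   CF        PV=CF/(1+0.05275)^t    t·PV
  1       400.00       379.9573       379.9573
  2       400.00       360.9188       721.8376
  3       400.00       342.8343     1,028.5028
  4    10,400.00     8,467.0542    33,868.2167
  Σ                  9,550.7645    35,998.5144
Price P = Σ PV = 9,550.7645.
Macaulay duration = Σ(t·PV) / P = 35,998.5144 / 9,550.7645 = 3.76918 half-year periods.
In years: 3.76918 / 2 = 1.88459 years.

1.885 years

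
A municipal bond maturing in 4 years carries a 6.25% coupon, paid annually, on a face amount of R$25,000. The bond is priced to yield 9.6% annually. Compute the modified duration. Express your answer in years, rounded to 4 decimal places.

3.3200 years

Periodic yield y = 0.096. First find Macaulay duration:
  t   CF        PV=CF/(1+0.096)^t    t·PV
  1     1,562.50     1,425.6387     1,425.6387
  2     1,562.50     1,300.7652     2,601.5304
  3     1,562.50     1,186.8296     3,560.4888
  4    26,562.50    18,408.8530    73,635.4122
  Σ                 22,322.0865    81,223.0701
P = 22,322.0865; Macaulay duration = 81,223.0701 / 22,322.0865 = 3.63869 years.
Modified duration = D_Mac / (1 + y) = 3.63869 / 1.096 = 3.31997 years.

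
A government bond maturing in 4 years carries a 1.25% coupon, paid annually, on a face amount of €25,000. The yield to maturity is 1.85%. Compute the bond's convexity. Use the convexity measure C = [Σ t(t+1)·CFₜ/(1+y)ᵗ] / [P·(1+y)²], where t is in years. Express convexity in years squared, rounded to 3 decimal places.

With y = 0.0185:
  t   CF        PV=CF/(1+0.0185)^t    t·PV        t(t+1)·PV
  1       312.50       306.8238       306.8238         613.6475
  2       312.50       301.2506       602.5012       1,807.5037
  3       312.50       295.7787       887.3362       3,549.3446
  4    25,312.50    23,522.9024    94,091.6097     470,458.0486
  Σ                 24,426.7555    95,888.2709     476,428.5445
P = 24,426.7555.
Convexity = Σ t(t+1)·PV / [P·(1+y)²] = 476,428.5445 / (24,426.7555 × 1.037342) = 18.80225.

18.802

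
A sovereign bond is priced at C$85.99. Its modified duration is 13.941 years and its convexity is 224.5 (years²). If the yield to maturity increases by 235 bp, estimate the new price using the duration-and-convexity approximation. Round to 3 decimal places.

Duration effect: -D_mod·Δy = -13.941 × (+0.0235) = -0.3276135
Convexity effect: ½·C·(Δy)² = 0.5 × 224.5 × (0.0235)² = +0.0619900625
ΔP/P ≈ -0.3276135 + 0.0619900625 = -0.2656234375
New price ≈ 85.99 × (1 - 0.2656234375) = 63.149040609375.

C$63.149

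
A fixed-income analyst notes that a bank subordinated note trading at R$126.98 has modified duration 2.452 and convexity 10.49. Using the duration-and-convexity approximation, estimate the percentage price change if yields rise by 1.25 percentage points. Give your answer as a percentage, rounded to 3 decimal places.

-2.983%

Duration effect: -D_mod·Δy = -2.452 × (+0.0125) = -0.030650
Convexity effect: ½·C·(Δy)² = 0.5 × 10.49 × (0.0125)² = +0.00081953125
ΔP/P ≈ -0.030650 + 0.00081953125 = -0.02983046875
= -2.983046875%.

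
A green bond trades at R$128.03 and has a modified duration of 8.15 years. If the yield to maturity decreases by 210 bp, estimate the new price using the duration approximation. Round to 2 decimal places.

Duration approximation: ΔP/P ≈ -D_mod · Δy = -8.15 × (-0.021) = +0.171150.
New price ≈ 128.03 × (1 + 0.171150) = 149.9423345.

R$149.94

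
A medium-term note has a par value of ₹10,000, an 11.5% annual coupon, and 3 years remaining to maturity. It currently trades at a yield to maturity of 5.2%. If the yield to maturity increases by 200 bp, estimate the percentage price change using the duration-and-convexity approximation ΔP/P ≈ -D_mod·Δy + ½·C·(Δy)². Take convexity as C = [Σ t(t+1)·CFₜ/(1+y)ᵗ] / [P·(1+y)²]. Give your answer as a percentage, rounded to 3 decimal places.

With y = 0.052:
  t   CF        PV=CF/(1+0.052)^t    t·PV        t(t+1)·PV
  1     1,150.00     1,093.1559     1,093.1559       2,186.3118
  2     1,150.00     1,039.1216     2,078.2431       6,234.7294
  3    11,150.00     9,576.9594    28,730.8783     114,923.5132
  Σ                 11,709.2369    31,902.2773     123,344.5544
P = 11,709.2369; D_Mac = 2.72454 yrs; D_mod = 2.58987 yrs; C = 9.51831.
Duration effect: -2.58987 × (+0.02) = -0.051797
Convexity effect: 0.5 × 9.51831 × (0.02)² = +0.0019037
ΔP/P ≈ -0.051797 + 0.0019037 = -0.049894 = -4.9894%.

-4.989%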